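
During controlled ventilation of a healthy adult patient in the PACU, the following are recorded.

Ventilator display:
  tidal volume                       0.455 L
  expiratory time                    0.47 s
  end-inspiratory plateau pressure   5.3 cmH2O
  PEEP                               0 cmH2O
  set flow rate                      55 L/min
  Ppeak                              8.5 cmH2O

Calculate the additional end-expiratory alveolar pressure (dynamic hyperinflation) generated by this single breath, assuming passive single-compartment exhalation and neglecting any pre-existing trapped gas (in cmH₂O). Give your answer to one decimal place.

Flow: 55 L/min ÷ 60 = 0.9167 L/s.
R = (PIP − Pplat)/V̇ = (8.5 − 5.3) / 0.9167 = 3.2/0.9167 = 3.491 cmH2O·s/L.
C = Vt/(Pplat − PEEP) = 455.0 / (5.3 − 0) = 455.0/5.3 = 85.849 mL/cmH2O.
τ = R × C = 3.491 × 0.08585 L/cmH2O = 0.2997 s.
Fraction remaining = e^(−Te/τ) = e^(−0.47/0.2997) = 0.2084; trapped volume = 455.0 × 0.2084 = 94.822 mL.
Additional alveolar pressure from trapping ≈ V_trapped / C = 94.822 / 85.849 = 1.105 cmH2O.

1.1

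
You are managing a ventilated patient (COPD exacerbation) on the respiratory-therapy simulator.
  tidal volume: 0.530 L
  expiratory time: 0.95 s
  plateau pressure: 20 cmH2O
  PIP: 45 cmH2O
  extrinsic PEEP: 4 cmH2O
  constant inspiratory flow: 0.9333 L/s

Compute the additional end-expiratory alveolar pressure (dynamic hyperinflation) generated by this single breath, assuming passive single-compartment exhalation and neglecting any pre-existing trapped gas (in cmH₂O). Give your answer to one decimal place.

R = (PIP − Pplat)/V̇ = (45 − 20) / 0.9333 = 25.0/0.9333 = 26.787 cmH2O·s/L.
C = Vt/(Pplat − PEEP) = 530.0 / (20 − 4) = 530.0/16.0 = 33.125 mL/cmH2O.
τ = R × C = 26.787 × 0.03313 L/cmH2O = 0.8875 s.
Fraction remaining = e^(−Te/τ) = e^(−0.95/0.8875) = 0.3429; trapped volume = 530.0 × 0.3429 = 181.74 mL.
Additional alveolar pressure from trapping ≈ V_trapped / C = 181.74 / 33.125 = 5.486 cmH2O.

5.5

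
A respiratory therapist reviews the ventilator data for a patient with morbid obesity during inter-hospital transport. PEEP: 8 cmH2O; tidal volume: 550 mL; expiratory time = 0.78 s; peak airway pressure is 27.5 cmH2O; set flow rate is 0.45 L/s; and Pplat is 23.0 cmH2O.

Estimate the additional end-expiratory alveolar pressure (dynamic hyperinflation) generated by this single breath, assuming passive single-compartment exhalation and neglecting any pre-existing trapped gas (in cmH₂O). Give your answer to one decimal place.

R = (PIP − Pplat)/V̇ = (27.5 − 23.0) / 0.45 = 4.5/0.45 = 10.0 cmH2O·s/L.
C = Vt/(Pplat − PEEP) = 550.0 / (23.0 − 8) = 550.0/15.0 = 36.667 mL/cmH2O.
τ = R × C = 10.0 × 0.03667 L/cmH2O = 0.3667 s.
Fraction remaining = e^(−Te/τ) = e^(−0.78/0.3667) = 0.1192; trapped volume = 550.0 × 0.1192 = 65.56 mL.
Additional alveolar pressure from trapping ≈ V_trapped / C = 65.56 / 36.667 = 1.788 cmH2O.

1.8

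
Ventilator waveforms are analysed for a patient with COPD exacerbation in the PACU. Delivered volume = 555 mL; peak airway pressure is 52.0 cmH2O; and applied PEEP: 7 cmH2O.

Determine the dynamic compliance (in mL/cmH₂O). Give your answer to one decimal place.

12.3

Dynamic compliance = Vt / (PIP − PEEP) = 555 / (52.0 − 7) = 555 / 45.0 = 12.333 mL/cmH2O.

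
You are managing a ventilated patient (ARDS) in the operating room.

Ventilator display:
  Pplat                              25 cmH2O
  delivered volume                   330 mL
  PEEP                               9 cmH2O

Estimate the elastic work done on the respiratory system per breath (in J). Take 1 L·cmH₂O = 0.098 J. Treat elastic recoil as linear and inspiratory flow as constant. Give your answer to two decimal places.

Elastic work ≈ ½ × (Pplat − PEEP) × Vt = 0.5 × (25 − 9) × 0.330 L = 0.5 × 16.0 × 0.330 = 2.64 L·cmH2O.
× 0.098 J/(L·cmH2O) → 0.2587 J.

0.26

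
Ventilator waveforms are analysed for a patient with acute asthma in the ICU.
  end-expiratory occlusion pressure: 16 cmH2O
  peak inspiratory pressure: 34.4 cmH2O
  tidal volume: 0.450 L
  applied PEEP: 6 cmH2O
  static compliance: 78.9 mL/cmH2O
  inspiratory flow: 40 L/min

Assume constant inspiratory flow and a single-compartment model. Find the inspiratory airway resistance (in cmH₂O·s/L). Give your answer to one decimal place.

Flow: 40 L/min ÷ 60 = 0.6667 L/s.
Total PEEP = 16 cmH2O (set 6 + intrinsic 10); this is the baseline alveolar pressure.
Equation of motion (constant flow): PIP = Vt/C + R·V̇ + PEEP.
R·V̇ = PIP − Vt/C − PEEP = 34.4 − 450/78.9 − 16 = 34.4 − 5.703 − 16 = 12.697 cmH2O.
R = 12.697 / 0.6667 = 19.045 cmH2O·s/L.

19.0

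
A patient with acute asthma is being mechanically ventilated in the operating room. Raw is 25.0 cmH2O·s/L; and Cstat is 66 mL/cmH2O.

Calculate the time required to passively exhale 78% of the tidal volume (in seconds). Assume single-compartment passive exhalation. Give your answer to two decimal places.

τ = R × C = 25.0 × 66 mL/cmH2O = 25.0 × 0.066 L/cmH2O = 1.65 s.
Exhaled fraction f = 1 − e^(−t/τ) → t = −τ·ln(1 − f) = −1.65·ln(0.22) = 2.498 s.

2.50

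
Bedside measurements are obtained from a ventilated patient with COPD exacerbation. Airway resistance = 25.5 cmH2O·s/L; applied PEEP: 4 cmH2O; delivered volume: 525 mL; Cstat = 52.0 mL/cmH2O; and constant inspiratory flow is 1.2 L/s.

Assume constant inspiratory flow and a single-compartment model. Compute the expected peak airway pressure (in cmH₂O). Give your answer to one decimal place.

Equation of motion (constant flow): PIP = Vt/C + R·V̇ + PEEP.
PIP = 525/52.0 + 25.5×1.2 + 4 = 10.096 + 30.6 + 4 = 44.696 cmH2O.

44.7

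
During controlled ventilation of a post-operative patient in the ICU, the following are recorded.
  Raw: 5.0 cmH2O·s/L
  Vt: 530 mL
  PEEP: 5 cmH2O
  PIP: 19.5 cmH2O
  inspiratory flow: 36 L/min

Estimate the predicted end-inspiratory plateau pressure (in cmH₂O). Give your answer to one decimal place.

Flow: 36 L/min ÷ 60 = 0.6 L/s.
Pplat = PIP − Raw × flow = 19.5 − 5.0 × 0.6 = 19.5 − 3.0 = 16.5 cmH2O.

16.5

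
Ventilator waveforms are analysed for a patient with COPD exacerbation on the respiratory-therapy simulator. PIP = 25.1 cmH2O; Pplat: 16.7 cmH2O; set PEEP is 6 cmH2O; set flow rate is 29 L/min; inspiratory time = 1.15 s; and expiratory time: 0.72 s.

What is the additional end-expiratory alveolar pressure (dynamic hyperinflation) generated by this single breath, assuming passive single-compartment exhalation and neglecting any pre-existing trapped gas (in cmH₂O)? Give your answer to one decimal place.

4.8

Flow: 29 L/min ÷ 60 = 0.4833 L/s.
Vt = flow × Ti = 0.4833 L/s × 1.15 s × 1000 mL/L = 555.8 mL.
R = (PIP − Pplat)/V̇ = (25.1 − 16.7) / 0.4833 = 8.4/0.4833 = 17.381 cmH2O·s/L.
C = Vt/(Pplat − PEEP) = 555.8 / (16.7 − 6) = 555.8/10.7 = 51.944 mL/cmH2O.
τ = R × C = 17.381 × 0.05194 L/cmH2O = 0.9028 s.
Fraction remaining = e^(−Te/τ) = e^(−0.72/0.9028) = 0.4504; trapped volume = 555.8 × 0.4504 = 250.33 mL.
Additional alveolar pressure from trapping ≈ V_trapped / C = 250.33 / 51.944 = 4.819 cmH2O.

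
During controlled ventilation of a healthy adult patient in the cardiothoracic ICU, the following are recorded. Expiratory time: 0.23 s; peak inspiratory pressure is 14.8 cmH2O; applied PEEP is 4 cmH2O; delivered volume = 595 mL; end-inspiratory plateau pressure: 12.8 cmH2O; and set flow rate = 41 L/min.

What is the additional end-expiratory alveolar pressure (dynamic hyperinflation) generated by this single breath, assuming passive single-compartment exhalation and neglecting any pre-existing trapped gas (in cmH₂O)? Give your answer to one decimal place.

2.8

Flow: 41 L/min ÷ 60 = 0.6833 L/s.
R = (PIP − Pplat)/V̇ = (14.8 − 12.8) / 0.6833 = 2.0/0.6833 = 2.927 cmH2O·s/L.
C = Vt/(Pplat − PEEP) = 595.0 / (12.8 − 4) = 595.0/8.8 = 67.614 mL/cmH2O.
τ = R × C = 2.927 × 0.06761 L/cmH2O = 0.1979 s.
Fraction remaining = e^(−Te/τ) = e^(−0.23/0.1979) = 0.3128; trapped volume = 595.0 × 0.3128 = 186.12 mL.
Additional alveolar pressure from trapping ≈ V_trapped / C = 186.12 / 67.614 = 2.753 cmH2O.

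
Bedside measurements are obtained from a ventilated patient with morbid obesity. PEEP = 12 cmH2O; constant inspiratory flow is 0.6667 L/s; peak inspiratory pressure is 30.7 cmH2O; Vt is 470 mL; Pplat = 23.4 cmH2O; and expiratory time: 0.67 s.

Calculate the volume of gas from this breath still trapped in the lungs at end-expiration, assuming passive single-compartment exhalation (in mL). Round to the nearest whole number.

107

R = (PIP − Pplat)/V̇ = (30.7 − 23.4) / 0.6667 = 7.3/0.6667 = 10.949 cmH2O·s/L.
C = Vt/(Pplat − PEEP) = 470.0 / (23.4 − 12) = 470.0/11.4 = 41.228 mL/cmH2O.
τ = R × C = 10.949 × 0.04123 L/cmH2O = 0.4514 s.
Fraction remaining = e^(−Te/τ) = e^(−0.67/0.4514) = 0.2267.
Trapped volume = 470.0 × 0.2267 = 106.55 mL.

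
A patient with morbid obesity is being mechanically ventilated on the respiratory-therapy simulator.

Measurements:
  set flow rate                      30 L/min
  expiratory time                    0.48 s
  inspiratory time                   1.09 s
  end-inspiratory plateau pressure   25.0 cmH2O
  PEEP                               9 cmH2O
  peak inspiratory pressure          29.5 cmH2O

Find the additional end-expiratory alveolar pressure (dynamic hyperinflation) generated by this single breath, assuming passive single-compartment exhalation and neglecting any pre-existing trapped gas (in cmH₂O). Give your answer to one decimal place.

Flow: 30 L/min ÷ 60 = 0.5 L/s.
Vt = flow × Ti = 0.5 L/s × 1.09 s × 1000 mL/L = 545.0 mL.
R = (PIP − Pplat)/V̇ = (29.5 − 25.0) / 0.5 = 4.5/0.5 = 9.0 cmH2O·s/L.
C = Vt/(Pplat − PEEP) = 545.0 / (25.0 − 9) = 545.0/16.0 = 34.063 mL/cmH2O.
τ = R × C = 9.0 × 0.03406 L/cmH2O = 0.3065 s.
Fraction remaining = e^(−Te/τ) = e^(−0.48/0.3065) = 0.2089; trapped volume = 545.0 × 0.2089 = 113.85 mL.
Additional alveolar pressure from trapping ≈ V_trapped / C = 113.85 / 34.063 = 3.342 cmH2O.

3.3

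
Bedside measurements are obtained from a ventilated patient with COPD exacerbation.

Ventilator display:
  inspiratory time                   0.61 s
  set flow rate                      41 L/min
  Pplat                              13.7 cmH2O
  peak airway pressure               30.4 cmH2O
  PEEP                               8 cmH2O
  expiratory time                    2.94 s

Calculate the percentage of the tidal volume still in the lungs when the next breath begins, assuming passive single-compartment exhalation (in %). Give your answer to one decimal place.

19.3

Flow: 41 L/min ÷ 60 = 0.6833 L/s.
Vt = flow × Ti = 0.6833 L/s × 0.61 s × 1000 mL/L = 416.81 mL.
R = (PIP − Pplat)/V̇ = (30.4 − 13.7) / 0.6833 = 16.7/0.6833 = 24.44 cmH2O·s/L.
C = Vt/(Pplat − PEEP) = 416.81 / (13.7 − 8) = 416.81/5.7 = 73.125 mL/cmH2O.
τ = R × C = 24.44 × 0.07313 L/cmH2O = 1.787 s.
Fraction remaining at end-expiration = e^(−Te/τ) = e^(−2.94/1.787) = 0.193 → 19.3%.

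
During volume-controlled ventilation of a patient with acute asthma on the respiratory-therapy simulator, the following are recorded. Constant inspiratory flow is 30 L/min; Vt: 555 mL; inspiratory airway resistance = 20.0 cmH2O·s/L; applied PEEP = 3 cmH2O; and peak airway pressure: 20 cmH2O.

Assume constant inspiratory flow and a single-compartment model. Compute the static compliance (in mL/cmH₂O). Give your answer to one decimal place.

Flow: 30 L/min ÷ 60 = 0.5 L/s.
Equation of motion (constant flow): PIP = Vt/C + R·V̇ + PEEP.
Vt/C = PIP − R·V̇ − PEEP = 20 − 20.0×0.5 − 3 = 20 − 10.0 − 3 = 7.0 cmH2O.
C = Vt / 7.0 = 555 / 7.0 = 79.286 mL/cmH2O.

79.3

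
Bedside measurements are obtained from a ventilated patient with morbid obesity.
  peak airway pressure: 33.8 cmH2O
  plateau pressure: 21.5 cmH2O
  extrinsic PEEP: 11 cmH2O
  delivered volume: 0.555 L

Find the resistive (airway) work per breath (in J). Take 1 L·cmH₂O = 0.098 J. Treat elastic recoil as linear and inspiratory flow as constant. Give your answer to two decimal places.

With constant inspiratory flow the resistive pressure is constant at PIP − Pplat = 33.8 − 21.5 = 12.3 cmH2O, so resistive work = 12.3 × 0.555 = 6.827 L·cmH2O.
× 0.098 J/(L·cmH2O) → 0.669 J.

0.67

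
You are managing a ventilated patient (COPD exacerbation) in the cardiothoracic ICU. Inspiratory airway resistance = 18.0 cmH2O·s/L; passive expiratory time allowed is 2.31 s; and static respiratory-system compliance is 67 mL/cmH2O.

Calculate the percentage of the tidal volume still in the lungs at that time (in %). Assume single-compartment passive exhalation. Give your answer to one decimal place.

τ = R × C = 18.0 × 67 mL/cmH2O = 18.0 × 0.067 L/cmH2O = 1.206 s.
Passive exhalation: V(t)/V₀ = e^(−t/τ) = e^(−2.31/1.206) = 0.1473.
Fraction remaining = 0.1473 → 14.73%.

14.7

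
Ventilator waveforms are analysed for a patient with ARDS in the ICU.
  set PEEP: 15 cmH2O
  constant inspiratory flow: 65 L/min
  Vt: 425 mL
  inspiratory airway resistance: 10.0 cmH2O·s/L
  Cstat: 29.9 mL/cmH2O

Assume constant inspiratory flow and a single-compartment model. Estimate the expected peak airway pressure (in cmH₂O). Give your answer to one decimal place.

Flow: 65 L/min ÷ 60 = 1.0833 L/s.
Equation of motion (constant flow): PIP = Vt/C + R·V̇ + PEEP.
PIP = 425/29.9 + 10.0×1.0833 + 15 = 14.214 + 10.833 + 15 = 40.047 cmH2O.

40.0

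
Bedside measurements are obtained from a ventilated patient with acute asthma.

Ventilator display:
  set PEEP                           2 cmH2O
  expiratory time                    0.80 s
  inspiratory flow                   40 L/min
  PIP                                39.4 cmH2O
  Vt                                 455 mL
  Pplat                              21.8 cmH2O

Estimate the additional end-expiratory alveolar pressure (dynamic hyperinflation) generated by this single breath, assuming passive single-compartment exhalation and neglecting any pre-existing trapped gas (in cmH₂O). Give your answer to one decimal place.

5.3

Flow: 40 L/min ÷ 60 = 0.6667 L/s.
R = (PIP − Pplat)/V̇ = (39.4 − 21.8) / 0.6667 = 17.6/0.6667 = 26.399 cmH2O·s/L.
C = Vt/(Pplat − PEEP) = 455.0 / (21.8 − 2) = 455.0/19.8 = 22.98 mL/cmH2O.
τ = R × C = 26.399 × 0.02298 L/cmH2O = 0.6066 s.
Fraction remaining = e^(−Te/τ) = e^(−0.80/0.6066) = 0.2674; trapped volume = 455.0 × 0.2674 = 121.67 mL.
Additional alveolar pressure from trapping ≈ V_trapped / C = 121.67 / 22.98 = 5.295 cmH2O.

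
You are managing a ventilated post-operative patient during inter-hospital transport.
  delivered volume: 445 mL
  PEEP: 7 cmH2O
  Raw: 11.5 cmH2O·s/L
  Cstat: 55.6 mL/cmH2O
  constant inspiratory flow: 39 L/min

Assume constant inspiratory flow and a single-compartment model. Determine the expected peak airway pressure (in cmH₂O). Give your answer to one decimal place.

22.5

Flow: 39 L/min ÷ 60 = 0.65 L/s.
Equation of motion (constant flow): PIP = Vt/C + R·V̇ + PEEP.
PIP = 445/55.6 + 11.5×0.65 + 7 = 8.004 + 7.475 + 7 = 22.479 cmH2O.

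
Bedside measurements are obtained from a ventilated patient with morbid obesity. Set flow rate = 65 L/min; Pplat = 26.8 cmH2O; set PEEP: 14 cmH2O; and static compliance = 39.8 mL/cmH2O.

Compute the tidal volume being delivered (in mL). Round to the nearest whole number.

Vt = Cstat × (Pplat − PEEP) = 39.8 × (26.8 − 14) = 39.8 × 12.8 = 509.44 mL.

509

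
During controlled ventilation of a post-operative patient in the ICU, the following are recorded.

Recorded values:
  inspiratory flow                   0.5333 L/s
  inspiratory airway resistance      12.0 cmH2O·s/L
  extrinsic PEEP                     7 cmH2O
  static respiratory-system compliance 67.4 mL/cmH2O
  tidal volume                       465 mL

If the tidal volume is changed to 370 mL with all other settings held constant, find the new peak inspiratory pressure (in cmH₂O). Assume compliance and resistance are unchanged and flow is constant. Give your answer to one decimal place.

PIP = Vt/C + R·V̇ + PEEP (constant-flow equation of motion).
Only the elastic term changes: ΔPIP = ΔVt / C = (370 − 465) / 67.4 = -1.409 cmH2O.
Original PIP = 465/67.4 + 12.0×0.5333 + 7 = 20.299 cmH2O; new PIP = 20.299 + (-1.409) = 18.89 cmH2O.

18.9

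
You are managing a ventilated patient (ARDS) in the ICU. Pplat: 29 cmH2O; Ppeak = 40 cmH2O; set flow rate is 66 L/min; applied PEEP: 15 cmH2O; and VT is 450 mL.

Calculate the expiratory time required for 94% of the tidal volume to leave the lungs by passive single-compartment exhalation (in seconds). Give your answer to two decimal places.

Flow: 66 L/min ÷ 60 = 1.1 L/s.
R = (PIP − Pplat)/V̇ = (40 − 29) / 1.1 = 11.0/1.1 = 10.0 cmH2O·s/L.
C = Vt/(Pplat − PEEP) = 450.0 / (29 − 15) = 450.0/14.0 = 32.143 mL/cmH2O.
τ = R × C = 10.0 × 0.03214 L/cmH2O = 0.3214 s.
t = −τ·ln(1 − 0.94) = −0.3214·ln(0.06) = 0.9042 s.

0.90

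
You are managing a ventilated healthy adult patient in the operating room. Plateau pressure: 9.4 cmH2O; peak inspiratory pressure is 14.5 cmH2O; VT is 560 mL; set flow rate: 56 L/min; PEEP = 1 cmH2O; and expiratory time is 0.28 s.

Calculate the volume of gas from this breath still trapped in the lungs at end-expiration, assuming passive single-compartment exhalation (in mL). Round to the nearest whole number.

260

Flow: 56 L/min ÷ 60 = 0.9333 L/s.
R = (PIP − Pplat)/V̇ = (14.5 − 9.4) / 0.9333 = 5.1/0.9333 = 5.464 cmH2O·s/L.
C = Vt/(Pplat − PEEP) = 560.0 / (9.4 − 1) = 560.0/8.4 = 66.667 mL/cmH2O.
τ = R × C = 5.464 × 0.06667 L/cmH2O = 0.3643 s.
Fraction remaining = e^(−Te/τ) = e^(−0.28/0.3643) = 0.4637.
Trapped volume = 560.0 × 0.4637 = 259.67 mL.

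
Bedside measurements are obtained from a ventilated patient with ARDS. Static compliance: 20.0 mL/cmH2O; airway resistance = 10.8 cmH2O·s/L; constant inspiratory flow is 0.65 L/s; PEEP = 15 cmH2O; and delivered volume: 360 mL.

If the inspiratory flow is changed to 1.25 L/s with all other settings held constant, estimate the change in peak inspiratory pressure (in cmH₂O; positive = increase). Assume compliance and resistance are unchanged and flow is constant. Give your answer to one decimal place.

PIP = Vt/C + R·V̇ + PEEP (constant-flow equation of motion).
Only the resistive term changes: ΔPIP = R × ΔV̇ = 10.8 × (1.25 − 0.65) = 10.8 × 0.6 = 6.48 cmH2O.

6.5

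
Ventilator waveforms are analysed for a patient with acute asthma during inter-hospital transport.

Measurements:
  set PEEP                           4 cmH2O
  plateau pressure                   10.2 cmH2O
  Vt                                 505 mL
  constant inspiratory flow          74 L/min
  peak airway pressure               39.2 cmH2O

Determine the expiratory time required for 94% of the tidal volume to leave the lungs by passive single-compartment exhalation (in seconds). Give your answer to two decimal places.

5.39

Flow: 74 L/min ÷ 60 = 1.2333 L/s.
R = (PIP − Pplat)/V̇ = (39.2 − 10.2) / 1.2333 = 29.0/1.2333 = 23.514 cmH2O·s/L.
C = Vt/(Pplat − PEEP) = 505.0 / (10.2 − 4) = 505.0/6.2 = 81.452 mL/cmH2O.
τ = R × C = 23.514 × 0.08145 L/cmH2O = 1.915 s.
t = −τ·ln(1 − 0.94) = −1.915·ln(0.06) = 5.388 s.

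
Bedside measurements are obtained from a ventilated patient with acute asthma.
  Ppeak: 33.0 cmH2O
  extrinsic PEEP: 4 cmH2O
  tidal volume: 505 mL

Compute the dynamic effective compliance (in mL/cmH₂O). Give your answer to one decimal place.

17.4

Dynamic compliance = Vt / (PIP − PEEP) = 505 / (33.0 − 4) = 505 / 29.0 = 17.414 mL/cmH2O.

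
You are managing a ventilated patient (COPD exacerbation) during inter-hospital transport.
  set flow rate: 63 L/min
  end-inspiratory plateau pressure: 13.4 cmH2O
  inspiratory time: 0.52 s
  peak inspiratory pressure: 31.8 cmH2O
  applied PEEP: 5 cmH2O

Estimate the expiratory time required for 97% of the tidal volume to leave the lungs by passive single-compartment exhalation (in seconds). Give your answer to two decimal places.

3.99

Flow: 63 L/min ÷ 60 = 1.05 L/s.
Vt = flow × Ti = 1.05 L/s × 0.52 s × 1000 mL/L = 546.0 mL.
R = (PIP − Pplat)/V̇ = (31.8 − 13.4) / 1.05 = 18.4/1.05 = 17.524 cmH2O·s/L.
C = Vt/(Pplat − PEEP) = 546.0 / (13.4 − 5) = 546.0/8.4 = 65.0 mL/cmH2O.
τ = R × C = 17.524 × 0.065 L/cmH2O = 1.139 s.
t = −τ·ln(1 − 0.97) = −1.139·ln(0.03) = 3.994 s.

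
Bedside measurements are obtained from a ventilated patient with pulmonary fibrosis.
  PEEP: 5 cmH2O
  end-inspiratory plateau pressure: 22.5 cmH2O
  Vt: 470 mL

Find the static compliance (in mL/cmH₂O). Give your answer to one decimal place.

Cstat = Vt / (Pplat − PEEP) = 470 / (22.5 − 5) = 470 / 17.5 = 26.857 mL/cmH2O.

26.9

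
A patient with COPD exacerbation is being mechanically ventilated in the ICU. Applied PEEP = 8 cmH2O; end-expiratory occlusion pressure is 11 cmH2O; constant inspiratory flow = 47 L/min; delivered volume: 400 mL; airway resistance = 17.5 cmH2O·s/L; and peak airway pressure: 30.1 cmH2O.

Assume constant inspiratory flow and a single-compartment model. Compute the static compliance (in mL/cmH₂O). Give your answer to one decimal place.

Flow: 47 L/min ÷ 60 = 0.7833 L/s.
Total PEEP = 11 cmH2O (set 8 + intrinsic 3); this is the baseline alveolar pressure.
Equation of motion (constant flow): PIP = Vt/C + R·V̇ + PEEP.
Vt/C = PIP − R·V̇ − PEEP = 30.1 − 17.5×0.7833 − 11 = 30.1 − 13.708 − 11 = 5.392 cmH2O.
C = Vt / 5.392 = 400 / 5.392 = 74.184 mL/cmH2O.

74.2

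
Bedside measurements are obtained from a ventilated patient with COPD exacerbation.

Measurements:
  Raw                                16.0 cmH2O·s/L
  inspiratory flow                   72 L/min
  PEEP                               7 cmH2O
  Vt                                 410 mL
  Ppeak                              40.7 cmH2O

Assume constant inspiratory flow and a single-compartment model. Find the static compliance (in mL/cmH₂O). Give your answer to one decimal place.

Flow: 72 L/min ÷ 60 = 1.2 L/s.
Equation of motion (constant flow): PIP = Vt/C + R·V̇ + PEEP.
Vt/C = PIP − R·V̇ − PEEP = 40.7 − 16.0×1.2 − 7 = 40.7 − 19.2 − 7 = 14.5 cmH2O.
C = Vt / 14.5 = 410 / 14.5 = 28.276 mL/cmH2O.

28.3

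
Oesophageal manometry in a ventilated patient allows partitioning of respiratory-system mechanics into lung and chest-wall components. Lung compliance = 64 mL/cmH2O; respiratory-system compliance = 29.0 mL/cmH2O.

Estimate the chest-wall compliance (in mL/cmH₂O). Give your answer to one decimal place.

1/Ccw = 1/Crs − 1/CL.
1/Ccw = 1/29.0 − 1/64 = 0.01886.
Ccw = 53.022 mL/cmH2O.

53.0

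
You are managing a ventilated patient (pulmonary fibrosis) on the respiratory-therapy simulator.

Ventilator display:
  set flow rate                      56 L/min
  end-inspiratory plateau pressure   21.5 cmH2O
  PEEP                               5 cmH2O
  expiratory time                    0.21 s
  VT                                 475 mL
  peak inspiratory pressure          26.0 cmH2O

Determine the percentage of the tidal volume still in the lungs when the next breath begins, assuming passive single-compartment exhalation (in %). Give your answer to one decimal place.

Flow: 56 L/min ÷ 60 = 0.9333 L/s.
R = (PIP − Pplat)/V̇ = (26.0 − 21.5) / 0.9333 = 4.5/0.9333 = 4.822 cmH2O·s/L.
C = Vt/(Pplat − PEEP) = 475.0 / (21.5 − 5) = 475.0/16.5 = 28.788 mL/cmH2O.
τ = R × C = 4.822 × 0.02879 L/cmH2O = 0.1388 s.
Fraction remaining at end-expiration = e^(−Te/τ) = e^(−0.21/0.1388) = 0.2203 → 22.03%.

22.0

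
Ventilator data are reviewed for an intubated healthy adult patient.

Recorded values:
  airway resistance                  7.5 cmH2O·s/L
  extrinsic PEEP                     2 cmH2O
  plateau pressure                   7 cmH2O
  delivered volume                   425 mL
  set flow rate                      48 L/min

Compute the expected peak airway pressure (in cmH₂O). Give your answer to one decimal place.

13.0

Flow: 48 L/min ÷ 60 = 0.8 L/s.
PIP = Pplat + Raw × flow = 7 + 7.5 × 0.8 = 7 + 6.0 = 13.0 cmH2O.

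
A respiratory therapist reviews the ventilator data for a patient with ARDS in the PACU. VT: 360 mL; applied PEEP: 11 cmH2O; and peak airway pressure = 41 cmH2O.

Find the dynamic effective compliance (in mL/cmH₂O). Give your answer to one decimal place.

12.0

Dynamic compliance = Vt / (PIP − PEEP) = 360 / (41 − 11) = 360 / 30.0 = 12.0 mL/cmH2O.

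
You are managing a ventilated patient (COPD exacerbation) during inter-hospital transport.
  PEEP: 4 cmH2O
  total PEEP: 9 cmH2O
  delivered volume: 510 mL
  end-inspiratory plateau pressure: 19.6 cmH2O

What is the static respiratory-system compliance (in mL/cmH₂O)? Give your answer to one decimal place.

48.1

End-expiratory occlusion gives total PEEP = 9 cmH2O (intrinsic PEEP = 9 − 4 = 5). Use total PEEP for the elastic gradient.
Cstat = Vt / (Pplat − PEEPtotal) = 510 / (19.6 − 9) = 510 / 10.6 = 48.113 mL/cmH2O.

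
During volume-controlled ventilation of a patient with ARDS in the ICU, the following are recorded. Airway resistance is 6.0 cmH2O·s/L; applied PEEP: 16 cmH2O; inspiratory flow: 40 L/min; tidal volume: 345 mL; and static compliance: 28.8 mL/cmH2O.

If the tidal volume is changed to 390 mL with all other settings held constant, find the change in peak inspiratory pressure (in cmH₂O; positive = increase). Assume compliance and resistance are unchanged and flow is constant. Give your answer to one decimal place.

PIP = Vt/C + R·V̇ + PEEP (constant-flow equation of motion).
Only the elastic term changes: ΔPIP = ΔVt / C = (390 − 345) / 28.8 = 1.563 cmH2O.

1.6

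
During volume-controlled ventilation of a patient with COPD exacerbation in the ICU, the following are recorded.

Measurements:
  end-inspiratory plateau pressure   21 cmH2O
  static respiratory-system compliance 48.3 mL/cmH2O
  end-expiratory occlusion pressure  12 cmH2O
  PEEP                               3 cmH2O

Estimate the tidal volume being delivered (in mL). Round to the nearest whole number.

435

End-expiratory occlusion gives total PEEP = 12 cmH2O (intrinsic PEEP = 12 − 3 = 9). Use total PEEP for the elastic gradient.
Vt = Cstat × (Pplat − PEEPtotal) = 48.3 × (21 − 12) = 48.3 × 9.0 = 434.7 mL.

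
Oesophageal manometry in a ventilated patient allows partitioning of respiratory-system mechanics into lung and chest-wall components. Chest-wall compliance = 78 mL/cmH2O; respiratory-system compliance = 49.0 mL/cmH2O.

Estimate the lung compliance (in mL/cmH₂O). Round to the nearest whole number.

1/CL = 1/Crs − 1/Ccw.
1/CL = 1/49.0 − 1/78 = 0.007588.
CL = 131.79 mL/cmH2O.

132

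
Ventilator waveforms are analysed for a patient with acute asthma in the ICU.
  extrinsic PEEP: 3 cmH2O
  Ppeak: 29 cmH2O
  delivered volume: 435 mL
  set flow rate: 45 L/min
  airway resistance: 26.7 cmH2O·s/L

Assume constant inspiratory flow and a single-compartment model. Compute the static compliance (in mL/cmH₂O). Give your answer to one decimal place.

72.8

Flow: 45 L/min ÷ 60 = 0.75 L/s.
Equation of motion (constant flow): PIP = Vt/C + R·V̇ + PEEP.
Vt/C = PIP − R·V̇ − PEEP = 29 − 26.7×0.75 − 3 = 29 − 20.025 − 3 = 5.975 cmH2O.
C = Vt / 5.975 = 435 / 5.975 = 72.803 mL/cmH2O.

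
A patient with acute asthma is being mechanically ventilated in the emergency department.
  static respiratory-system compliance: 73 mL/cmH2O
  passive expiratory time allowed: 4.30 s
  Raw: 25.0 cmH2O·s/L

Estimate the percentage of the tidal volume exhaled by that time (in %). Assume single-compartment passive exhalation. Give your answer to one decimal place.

90.5

τ = R × C = 25.0 × 73 mL/cmH2O = 25.0 × 0.073 L/cmH2O = 1.825 s.
Passive exhalation: V(t)/V₀ = e^(−t/τ) = e^(−4.30/1.825) = 0.09478.
Fraction exhaled = 1 − 0.09478 = 0.9052 → 90.52%.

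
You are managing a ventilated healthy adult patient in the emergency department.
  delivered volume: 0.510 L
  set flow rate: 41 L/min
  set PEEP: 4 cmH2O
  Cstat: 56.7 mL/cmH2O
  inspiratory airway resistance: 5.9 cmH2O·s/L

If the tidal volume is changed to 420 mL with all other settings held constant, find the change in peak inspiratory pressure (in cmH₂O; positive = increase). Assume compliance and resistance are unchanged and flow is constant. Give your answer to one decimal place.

-1.6

PIP = Vt/C + R·V̇ + PEEP (constant-flow equation of motion).
Only the elastic term changes: ΔPIP = ΔVt / C = (420 − 510) / 56.7 = -1.587 cmH2O.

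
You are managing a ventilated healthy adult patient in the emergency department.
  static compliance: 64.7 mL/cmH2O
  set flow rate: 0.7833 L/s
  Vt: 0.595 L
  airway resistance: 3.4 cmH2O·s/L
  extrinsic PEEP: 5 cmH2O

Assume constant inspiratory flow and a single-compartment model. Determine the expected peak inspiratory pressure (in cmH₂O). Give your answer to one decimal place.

16.9

Equation of motion (constant flow): PIP = Vt/C + R·V̇ + PEEP.
PIP = 595/64.7 + 3.4×0.7833 + 5 = 9.196 + 2.663 + 5 = 16.859 cmH2O.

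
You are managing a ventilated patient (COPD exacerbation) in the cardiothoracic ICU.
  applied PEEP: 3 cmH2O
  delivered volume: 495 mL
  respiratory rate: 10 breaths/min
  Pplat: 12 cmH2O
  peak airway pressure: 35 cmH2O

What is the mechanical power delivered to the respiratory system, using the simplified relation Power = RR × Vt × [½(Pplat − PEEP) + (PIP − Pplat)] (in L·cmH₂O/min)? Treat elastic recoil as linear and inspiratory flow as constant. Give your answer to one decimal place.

136.1

Per-breath work = Vt × [½(Pplat−PEEP) + (PIP−Pplat)] = 0.495 × [0.5×9.0 + 23.0] = 0.495 × 27.5 = 13.613 L·cmH2O.
Power = 10 × 13.613 = 136.13 L·cmH2O/min.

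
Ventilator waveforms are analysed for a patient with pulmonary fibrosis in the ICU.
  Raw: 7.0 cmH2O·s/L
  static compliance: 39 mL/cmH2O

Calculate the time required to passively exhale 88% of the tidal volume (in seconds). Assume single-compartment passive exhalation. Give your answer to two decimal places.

τ = R × C = 7.0 × 39 mL/cmH2O = 7.0 × 0.039 L/cmH2O = 0.273 s.
Exhaled fraction f = 1 − e^(−t/τ) → t = −τ·ln(1 − f) = −0.273·ln(0.12) = 0.5788 s.

0.58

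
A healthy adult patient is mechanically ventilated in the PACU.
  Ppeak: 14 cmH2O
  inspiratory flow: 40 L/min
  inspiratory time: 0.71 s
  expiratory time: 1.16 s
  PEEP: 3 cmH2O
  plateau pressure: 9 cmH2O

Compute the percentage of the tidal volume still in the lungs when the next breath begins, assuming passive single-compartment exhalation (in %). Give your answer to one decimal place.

14.1

Flow: 40 L/min ÷ 60 = 0.6667 L/s.
Vt = flow × Ti = 0.6667 L/s × 0.71 s × 1000 mL/L = 473.36 mL.
R = (PIP − Pplat)/V̇ = (14 − 9) / 0.6667 = 5.0/0.6667 = 7.5 cmH2O·s/L.
C = Vt/(Pplat − PEEP) = 473.36 / (9 − 3) = 473.36/6.0 = 78.893 mL/cmH2O.
τ = R × C = 7.5 × 0.07889 L/cmH2O = 0.5917 s.
Fraction remaining at end-expiration = e^(−Te/τ) = e^(−1.16/0.5917) = 0.1408 → 14.08%.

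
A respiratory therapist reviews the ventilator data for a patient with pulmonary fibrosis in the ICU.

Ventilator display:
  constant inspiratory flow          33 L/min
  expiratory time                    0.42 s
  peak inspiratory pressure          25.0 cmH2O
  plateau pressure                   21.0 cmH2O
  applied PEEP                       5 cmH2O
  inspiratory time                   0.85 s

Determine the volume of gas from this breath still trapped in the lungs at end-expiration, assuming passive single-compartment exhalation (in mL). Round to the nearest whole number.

65

Flow: 33 L/min ÷ 60 = 0.55 L/s.
Vt = flow × Ti = 0.55 L/s × 0.85 s × 1000 mL/L = 467.5 mL.
R = (PIP − Pplat)/V̇ = (25.0 − 21.0) / 0.55 = 4.0/0.55 = 7.273 cmH2O·s/L.
C = Vt/(Pplat − PEEP) = 467.5 / (21.0 − 5) = 467.5/16.0 = 29.219 mL/cmH2O.
τ = R × C = 7.273 × 0.02922 L/cmH2O = 0.2125 s.
Fraction remaining = e^(−Te/τ) = e^(−0.42/0.2125) = 0.1386.
Trapped volume = 467.5 × 0.1386 = 64.796 mL.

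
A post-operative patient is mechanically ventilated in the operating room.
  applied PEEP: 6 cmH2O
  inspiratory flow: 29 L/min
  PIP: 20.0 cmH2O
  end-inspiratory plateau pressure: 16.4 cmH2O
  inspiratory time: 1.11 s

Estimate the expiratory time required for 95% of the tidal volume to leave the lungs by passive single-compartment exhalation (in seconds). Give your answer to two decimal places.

Flow: 29 L/min ÷ 60 = 0.4833 L/s.
Vt = flow × Ti = 0.4833 L/s × 1.11 s × 1000 mL/L = 536.46 mL.
R = (PIP − Pplat)/V̇ = (20.0 − 16.4) / 0.4833 = 3.6/0.4833 = 7.449 cmH2O·s/L.
C = Vt/(Pplat − PEEP) = 536.46 / (16.4 − 6) = 536.46/10.4 = 51.583 mL/cmH2O.
τ = R × C = 7.449 × 0.05158 L/cmH2O = 0.3842 s.
t = −τ·ln(1 − 0.95) = −0.3842·ln(0.05) = 1.151 s.

1.15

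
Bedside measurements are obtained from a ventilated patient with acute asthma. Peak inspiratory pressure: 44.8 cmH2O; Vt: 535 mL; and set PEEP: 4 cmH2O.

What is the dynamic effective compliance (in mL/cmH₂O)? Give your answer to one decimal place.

Dynamic compliance = Vt / (PIP − PEEP) = 535 / (44.8 − 4) = 535 / 40.8 = 13.113 mL/cmH2O.

13.1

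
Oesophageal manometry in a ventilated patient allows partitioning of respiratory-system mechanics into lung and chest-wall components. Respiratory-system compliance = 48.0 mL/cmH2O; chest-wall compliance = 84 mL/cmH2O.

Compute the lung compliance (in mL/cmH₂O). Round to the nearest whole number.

112

1/CL = 1/Crs − 1/Ccw.
1/CL = 1/48.0 − 1/84 = 0.008929.
CL = 111.99 mL/cmH2O.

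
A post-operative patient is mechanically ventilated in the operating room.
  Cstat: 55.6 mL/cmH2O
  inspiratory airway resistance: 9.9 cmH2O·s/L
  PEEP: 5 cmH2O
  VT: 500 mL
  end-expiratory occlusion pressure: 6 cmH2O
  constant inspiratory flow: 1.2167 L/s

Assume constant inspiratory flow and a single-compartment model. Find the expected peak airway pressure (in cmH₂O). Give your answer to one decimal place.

27.0

Total PEEP = 6 cmH2O (set 5 + intrinsic 1); this is the baseline alveolar pressure.
Equation of motion (constant flow): PIP = Vt/C + R·V̇ + PEEP.
PIP = 500/55.6 + 9.9×1.2167 + 6 = 8.993 + 12.045 + 6 = 27.038 cmH2O.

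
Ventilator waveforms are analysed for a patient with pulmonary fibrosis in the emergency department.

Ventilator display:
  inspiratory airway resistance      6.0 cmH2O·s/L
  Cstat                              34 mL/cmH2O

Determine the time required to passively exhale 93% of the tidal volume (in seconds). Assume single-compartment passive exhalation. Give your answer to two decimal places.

τ = R × C = 6.0 × 34 mL/cmH2O = 6.0 × 0.034 L/cmH2O = 0.204 s.
Exhaled fraction f = 1 − e^(−t/τ) → t = −τ·ln(1 − f) = −0.204·ln(0.07) = 0.5425 s.

0.54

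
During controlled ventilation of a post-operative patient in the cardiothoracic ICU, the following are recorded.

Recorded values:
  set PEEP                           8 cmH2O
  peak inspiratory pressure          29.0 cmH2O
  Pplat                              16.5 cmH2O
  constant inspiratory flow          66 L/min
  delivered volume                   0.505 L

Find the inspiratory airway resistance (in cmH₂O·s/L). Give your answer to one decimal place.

11.4

Flow: 66 L/min ÷ 60 = 1.1 L/s.
Raw = (PIP − Pplat) / flow = (29.0 − 16.5) / 1.1 = 12.5 / 1.1 = 11.364 cmH2O·s/L.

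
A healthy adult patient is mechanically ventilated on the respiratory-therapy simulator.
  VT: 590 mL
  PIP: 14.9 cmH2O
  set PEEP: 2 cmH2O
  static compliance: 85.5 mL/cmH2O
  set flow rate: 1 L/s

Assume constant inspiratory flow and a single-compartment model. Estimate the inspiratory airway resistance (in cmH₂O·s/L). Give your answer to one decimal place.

6.0

Equation of motion (constant flow): PIP = Vt/C + R·V̇ + PEEP.
R·V̇ = PIP − Vt/C − PEEP = 14.9 − 590/85.5 − 2 = 14.9 − 6.901 − 2 = 5.999 cmH2O.
R = 5.999 / 1 = 5.999 cmH2O·s/L.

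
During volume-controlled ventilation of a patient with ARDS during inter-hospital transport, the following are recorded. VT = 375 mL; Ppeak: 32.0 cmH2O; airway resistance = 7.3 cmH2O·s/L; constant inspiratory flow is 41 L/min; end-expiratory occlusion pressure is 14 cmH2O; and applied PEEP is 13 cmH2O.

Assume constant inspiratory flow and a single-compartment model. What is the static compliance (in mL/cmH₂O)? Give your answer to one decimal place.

Flow: 41 L/min ÷ 60 = 0.6833 L/s.
Total PEEP = 14 cmH2O (set 13 + intrinsic 1); this is the baseline alveolar pressure.
Equation of motion (constant flow): PIP = Vt/C + R·V̇ + PEEP.
Vt/C = PIP − R·V̇ − PEEP = 32.0 − 7.3×0.6833 − 14 = 32.0 − 4.988 − 14 = 13.012 cmH2O.
C = Vt / 13.012 = 375 / 13.012 = 28.82 mL/cmH2O.

28.8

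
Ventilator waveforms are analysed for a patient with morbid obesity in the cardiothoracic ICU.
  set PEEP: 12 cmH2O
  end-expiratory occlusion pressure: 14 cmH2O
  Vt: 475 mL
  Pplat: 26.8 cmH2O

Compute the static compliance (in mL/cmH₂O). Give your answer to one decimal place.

End-expiratory occlusion gives total PEEP = 14 cmH2O (intrinsic PEEP = 14 − 12 = 2). Use total PEEP for the elastic gradient.
Cstat = Vt / (Pplat − PEEPtotal) = 475 / (26.8 − 14) = 475 / 12.8 = 37.109 mL/cmH2O.

37.1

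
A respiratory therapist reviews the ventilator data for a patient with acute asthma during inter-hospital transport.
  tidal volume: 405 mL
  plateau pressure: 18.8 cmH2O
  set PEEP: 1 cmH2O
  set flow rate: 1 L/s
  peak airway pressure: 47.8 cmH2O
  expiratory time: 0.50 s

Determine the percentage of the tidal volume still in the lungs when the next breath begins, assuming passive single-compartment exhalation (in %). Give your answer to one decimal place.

R = (PIP − Pplat)/V̇ = (47.8 − 18.8) / 1 = 29.0/1 = 29.0 cmH2O·s/L.
C = Vt/(Pplat − PEEP) = 405.0 / (18.8 − 1) = 405.0/17.8 = 22.753 mL/cmH2O.
τ = R × C = 29.0 × 0.02275 L/cmH2O = 0.6598 s.
Fraction remaining at end-expiration = e^(−Te/τ) = e^(−0.50/0.6598) = 0.4687 → 46.87%.

46.9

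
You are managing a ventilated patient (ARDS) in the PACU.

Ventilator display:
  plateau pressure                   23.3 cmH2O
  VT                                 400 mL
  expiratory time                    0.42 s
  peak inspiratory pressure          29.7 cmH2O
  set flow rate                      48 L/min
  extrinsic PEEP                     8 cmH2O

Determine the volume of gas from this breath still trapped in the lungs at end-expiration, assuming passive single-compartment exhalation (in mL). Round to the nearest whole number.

54

Flow: 48 L/min ÷ 60 = 0.8 L/s.
R = (PIP − Pplat)/V̇ = (29.7 − 23.3) / 0.8 = 6.4/0.8 = 8.0 cmH2O·s/L.
C = Vt/(Pplat − PEEP) = 400.0 / (23.3 − 8) = 400.0/15.3 = 26.144 mL/cmH2O.
τ = R × C = 8.0 × 0.02614 L/cmH2O = 0.2091 s.
Fraction remaining = e^(−Te/τ) = e^(−0.42/0.2091) = 0.1342.
Trapped volume = 400.0 × 0.1342 = 53.68 mL.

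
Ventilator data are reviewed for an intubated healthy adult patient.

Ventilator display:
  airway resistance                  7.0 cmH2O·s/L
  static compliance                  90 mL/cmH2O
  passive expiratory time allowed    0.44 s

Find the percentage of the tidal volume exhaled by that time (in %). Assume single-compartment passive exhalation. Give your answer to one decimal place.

τ = R × C = 7.0 × 90 mL/cmH2O = 7.0 × 0.090 L/cmH2O = 0.63 s.
Passive exhalation: V(t)/V₀ = e^(−t/τ) = e^(−0.44/0.63) = 0.4974.
Fraction exhaled = 1 − 0.4974 = 0.5026 → 50.26%.

50.3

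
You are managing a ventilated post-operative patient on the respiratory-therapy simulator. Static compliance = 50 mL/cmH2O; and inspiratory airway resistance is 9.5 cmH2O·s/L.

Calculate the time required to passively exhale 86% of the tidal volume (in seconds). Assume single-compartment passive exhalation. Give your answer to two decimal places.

τ = R × C = 9.5 × 50 mL/cmH2O = 9.5 × 0.050 L/cmH2O = 0.475 s.
Exhaled fraction f = 1 − e^(−t/τ) → t = −τ·ln(1 − f) = −0.475·ln(0.14) = 0.9339 s.

0.93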